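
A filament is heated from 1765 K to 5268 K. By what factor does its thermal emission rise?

ratio ≈ 79.4

P ∝ T⁴, so the ratio is (5268/1765)⁴ = (2.985)⁴ = 79.4.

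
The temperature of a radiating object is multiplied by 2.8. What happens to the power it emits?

P ∝ T⁴, so the power scales as (2.8)⁴ = 61.5.

factor ≈ 61.5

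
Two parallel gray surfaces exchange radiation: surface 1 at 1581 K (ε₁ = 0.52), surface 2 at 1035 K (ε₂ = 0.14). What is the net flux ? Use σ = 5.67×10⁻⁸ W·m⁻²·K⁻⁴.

For two large parallel gray plates, q = σ(T₁⁴ − T₂⁴) / (1/ε₁ + 1/ε₂ − 1).
1/ε₁ + 1/ε₂ − 1 = 1/0.52 + 1/0.14 − 1 = 8.066.
T₁⁴ − T₂⁴ = 6.25×10^12 − 1.15×10^12 = 5.10×10^12 K⁴.
q = 5.67×10⁻⁸ × 5.10×10^12 / 8.066 = 35900 W/m².

q ≈ 35900 W/m²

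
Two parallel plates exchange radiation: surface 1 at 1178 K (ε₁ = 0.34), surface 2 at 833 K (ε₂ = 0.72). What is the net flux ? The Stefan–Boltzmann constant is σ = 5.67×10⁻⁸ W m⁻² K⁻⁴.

q ≈ 24600 W/m²

For two large parallel gray plates, q = σ(T₁⁴ − T₂⁴) / (1/ε₁ + 1/ε₂ − 1).
1/ε₁ + 1/ε₂ − 1 = 1/0.34 + 1/0.72 − 1 = 3.330.
T₁⁴ − T₂⁴ = 1.93×10^12 − 4.81×10^11 = 1.44×10^12 K⁴.
q = 5.67×10⁻⁸ × 1.44×10^12 / 3.330 = 24600 W/m².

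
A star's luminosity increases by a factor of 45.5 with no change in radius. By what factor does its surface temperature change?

P ∝ T⁴ ⇒ T ∝ P^(1/4), so T scales by (45.5)^(1/4) = 2.60.

factor ≈ 2.60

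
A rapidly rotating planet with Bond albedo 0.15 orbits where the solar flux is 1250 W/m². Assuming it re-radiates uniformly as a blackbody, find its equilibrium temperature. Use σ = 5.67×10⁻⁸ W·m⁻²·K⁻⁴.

Power absorbed = (1−a)S·πR²; power emitted = 4πR²σT⁴. Equating and cancelling πR²:
T = ((1−a)S / 4σ)^(1/4) = (1060 / (4 × 5.67×10⁻⁸))^(1/4) = (4.68×10^9)^(1/4).
T = 262 K.

T ≈ 262 K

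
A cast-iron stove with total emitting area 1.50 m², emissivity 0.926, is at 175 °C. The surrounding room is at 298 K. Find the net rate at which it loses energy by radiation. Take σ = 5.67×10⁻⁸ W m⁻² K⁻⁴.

Convert: 175 °C = 448 K.
Q = εσA(T⁴ − T_s⁴). T⁴ − T_s⁴ = (448)⁴ − (298)⁴ = 4.03×10^10 − 7.89×10^9 = 3.24×10^10 K⁴.
Q = 0.926 × 5.67×10⁻⁸ × 1.50 × 3.24×10^10 = 2550 W.

Q ≈ 2550 W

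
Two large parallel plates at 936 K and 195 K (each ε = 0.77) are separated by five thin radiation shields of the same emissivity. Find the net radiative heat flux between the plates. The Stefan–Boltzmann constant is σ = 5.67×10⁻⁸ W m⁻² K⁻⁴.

Each of the 6 gaps contributes resistance (2/ε − 1) = 2/0.77 − 1 = 1.597; total = 9.584.
q = σ(T₁⁴ − T₂⁴) / 9.584 = 5.67×10⁻⁸ × 7.66×10^11 / 9.584 = 4530 W/m².

q ≈ 4530 W/m²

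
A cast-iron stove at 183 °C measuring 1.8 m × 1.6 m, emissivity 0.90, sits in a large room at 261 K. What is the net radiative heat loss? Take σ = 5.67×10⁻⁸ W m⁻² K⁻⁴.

A = 1.8 × 1.6 = 2.88 m².
Convert: 183 °C = 456 K.
Q = εσA(T⁴ − T_s⁴). T⁴ − T_s⁴ = (456)⁴ − (261)⁴ = 4.32×10^10 − 4.64×10^9 = 3.86×10^10 K⁴.
Q = 0.90 × 5.67×10⁻⁸ × 2.88 × 3.86×10^10 = 5670 W.

Q ≈ 5670 W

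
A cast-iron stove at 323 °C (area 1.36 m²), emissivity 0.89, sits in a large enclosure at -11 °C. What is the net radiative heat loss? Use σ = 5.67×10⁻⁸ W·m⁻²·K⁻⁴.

Q ≈ 8340 W

Convert: 323 °C = 596 K; -11 °C = 262 K.
Q = εσA(T⁴ − T_s⁴). T⁴ − T_s⁴ = (596)⁴ − (262)⁴ = 1.26×10^11 − 4.71×10^9 = 1.21×10^11 K⁴.
Q = 0.89 × 5.67×10⁻⁸ × 1.36 × 1.21×10^11 = 8340 W.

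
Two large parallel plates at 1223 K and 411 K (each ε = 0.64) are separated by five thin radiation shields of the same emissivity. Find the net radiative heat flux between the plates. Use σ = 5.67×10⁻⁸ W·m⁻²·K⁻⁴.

q ≈ 9820 W/m²

Each of the 6 gaps contributes resistance (2/ε − 1) = 2/0.64 − 1 = 2.125; total = 12.75.
q = σ(T₁⁴ − T₂⁴) / 12.75 = 5.67×10⁻⁸ × 2.21×10^12 / 12.75 = 9820 W/m².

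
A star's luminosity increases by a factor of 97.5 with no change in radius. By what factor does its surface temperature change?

P ∝ T⁴ ⇒ T ∝ P^(1/4), so T scales by (97.5)^(1/4) = 3.14.

factor ≈ 3.14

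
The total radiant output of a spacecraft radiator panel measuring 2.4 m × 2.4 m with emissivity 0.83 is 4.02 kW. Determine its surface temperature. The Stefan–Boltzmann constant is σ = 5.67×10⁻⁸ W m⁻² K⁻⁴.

A = 2.4 × 2.4 = 5.76 m².
From P = εσAT⁴, T = (P / εσA)^(1/4) = (4020 / (0.83 × 5.67×10⁻⁸ × 5.76))^(1/4).
T = (1.48×10^10)^(1/4) = 349 K.

T ≈ 349 K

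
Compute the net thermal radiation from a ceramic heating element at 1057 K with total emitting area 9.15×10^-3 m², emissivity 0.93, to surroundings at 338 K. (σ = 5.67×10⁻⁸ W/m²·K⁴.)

Q = εσA(T⁴ − T_s⁴). T⁴ − T_s⁴ = (1057)⁴ − (338)⁴ = 1.25×10^12 − 1.31×10^10 = 1.24×10^12 K⁴.
Q = 0.93 × 5.67×10⁻⁸ × 9.15×10^-3 × 1.24×10^12 = 596 W.

Q ≈ 596 W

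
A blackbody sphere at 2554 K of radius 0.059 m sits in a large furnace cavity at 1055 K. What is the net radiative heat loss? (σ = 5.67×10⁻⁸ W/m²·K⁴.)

Q ≈ 1.02×10^5 W

A = 4πr² = 4π × (0.059)² = 0.0437 m².
Q = σA(T⁴ − T_s⁴). T⁴ − T_s⁴ = (2554)⁴ − (1055)⁴ = 4.25×10^13 − 1.24×10^12 = 4.13×10^13 K⁴.
Q = 5.67×10⁻⁸ × 0.0437 × 4.13×10^13 = 1.02×10^5 W.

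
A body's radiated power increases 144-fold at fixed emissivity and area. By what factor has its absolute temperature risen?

P ∝ T⁴ ⇒ T ∝ P^(1/4), so T scales by (144)^(1/4) = 3.46.

factor ≈ 3.46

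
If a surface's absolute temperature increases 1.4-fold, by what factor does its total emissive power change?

factor ≈ 3.84

P ∝ T⁴, so the power scales as (1.4)⁴ = 3.84.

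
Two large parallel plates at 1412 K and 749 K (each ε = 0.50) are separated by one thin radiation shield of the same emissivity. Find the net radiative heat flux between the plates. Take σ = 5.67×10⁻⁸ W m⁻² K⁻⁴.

Each of the 2 gaps contributes resistance (2/ε − 1) = 2/0.50 − 1 = 3.000; total = 6.000.
q = σ(T₁⁴ − T₂⁴) / 6.000 = 5.67×10⁻⁸ × 3.66×10^12 / 6.000 = 34600 W/m².

q ≈ 34600 W/m²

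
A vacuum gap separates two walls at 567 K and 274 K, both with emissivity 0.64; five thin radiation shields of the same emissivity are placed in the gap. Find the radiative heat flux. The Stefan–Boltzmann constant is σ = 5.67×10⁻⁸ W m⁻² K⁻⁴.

q ≈ 435 W/m²

Each of the 6 gaps contributes resistance (2/ε − 1) = 2/0.64 − 1 = 2.125; total = 12.75.
q = σ(T₁⁴ − T₂⁴) / 12.75 = 5.67×10⁻⁸ × 9.77×10^10 / 12.75 = 435 W/m².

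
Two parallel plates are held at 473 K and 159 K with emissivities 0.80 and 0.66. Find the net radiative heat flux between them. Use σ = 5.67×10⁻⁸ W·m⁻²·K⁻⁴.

For two large parallel gray plates, q = σ(T₁⁴ − T₂⁴) / (1/ε₁ + 1/ε₂ − 1).
1/ε₁ + 1/ε₂ − 1 = 1/0.80 + 1/0.66 − 1 = 1.765.
T₁⁴ − T₂⁴ = 5.01×10^10 − 6.39×10^8 = 4.94×10^10 K⁴.
q = 5.67×10⁻⁸ × 4.94×10^10 / 1.765 = 1590 W/m².

q ≈ 1590 W/m²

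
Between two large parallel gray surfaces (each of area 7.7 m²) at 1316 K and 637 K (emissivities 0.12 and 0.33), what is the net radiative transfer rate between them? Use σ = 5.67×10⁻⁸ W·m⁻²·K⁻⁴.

Q ≈ 1.19×10^5 W

For two large parallel gray plates, q = σ(T₁⁴ − T₂⁴) / (1/ε₁ + 1/ε₂ − 1).
1/ε₁ + 1/ε₂ − 1 = 1/0.12 + 1/0.33 − 1 = 10.36.
T₁⁴ − T₂⁴ = 3.00×10^12 − 1.65×10^11 = 2.83×10^12 K⁴.
q = 5.67×10⁻⁸ × 2.83×10^12 / 10.36 = 15500 W/m².
Q = q·A = 15500 × 7.7 = 1.19×10^5 W.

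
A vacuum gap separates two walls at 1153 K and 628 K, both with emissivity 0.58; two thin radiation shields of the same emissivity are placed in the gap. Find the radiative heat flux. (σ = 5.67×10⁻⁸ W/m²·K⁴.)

q ≈ 12400 W/m²

Each of the 3 gaps contributes resistance (2/ε − 1) = 2/0.58 − 1 = 2.448; total = 7.345.
q = σ(T₁⁴ − T₂⁴) / 7.345 = 5.67×10⁻⁸ × 1.61×10^12 / 7.345 = 12400 W/m².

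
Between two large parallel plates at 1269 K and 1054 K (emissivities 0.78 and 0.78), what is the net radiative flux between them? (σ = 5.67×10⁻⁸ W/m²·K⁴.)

q ≈ 49300 W/m²

For two large parallel gray plates, q = σ(T₁⁴ − T₂⁴) / (1/ε₁ + 1/ε₂ − 1).
1/ε₁ + 1/ε₂ − 1 = 1/0.78 + 1/0.78 − 1 = 1.564.
T₁⁴ − T₂⁴ = 2.59×10^12 − 1.23×10^12 = 1.36×10^12 K⁴.
q = 5.67×10⁻⁸ × 1.36×10^12 / 1.564 = 49300 W/m².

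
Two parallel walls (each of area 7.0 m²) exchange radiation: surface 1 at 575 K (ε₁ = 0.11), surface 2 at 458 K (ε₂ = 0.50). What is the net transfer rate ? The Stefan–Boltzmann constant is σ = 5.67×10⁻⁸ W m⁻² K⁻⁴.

For two large parallel gray plates, q = σ(T₁⁴ − T₂⁴) / (1/ε₁ + 1/ε₂ − 1).
1/ε₁ + 1/ε₂ − 1 = 1/0.11 + 1/0.50 − 1 = 10.09.
T₁⁴ − T₂⁴ = 1.09×10^11 − 4.40×10^10 = 6.53×10^10 K⁴.
q = 5.67×10⁻⁸ × 6.53×10^10 / 10.09 = 367 W/m².
Q = q·A = 367 × 7.0 = 2570 W.

Q ≈ 2570 W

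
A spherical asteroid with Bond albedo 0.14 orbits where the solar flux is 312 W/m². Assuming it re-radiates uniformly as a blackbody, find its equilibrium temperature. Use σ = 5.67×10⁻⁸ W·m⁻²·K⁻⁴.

T ≈ 185 K

Power absorbed = (1−a)S·πR²; power emitted = 4πR²σT⁴. Equating and cancelling πR²:
T = ((1−a)S / 4σ)^(1/4) = (268 / (4 × 5.67×10⁻⁸))^(1/4) = (1.18×10^9)^(1/4).
T = 185 K.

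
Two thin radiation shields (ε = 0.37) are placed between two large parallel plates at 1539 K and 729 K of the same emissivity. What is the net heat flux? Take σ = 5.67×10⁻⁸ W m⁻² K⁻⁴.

Each of the 3 gaps contributes resistance (2/ε − 1) = 2/0.37 − 1 = 4.405; total = 13.22.
q = σ(T₁⁴ − T₂⁴) / 13.22 = 5.67×10⁻⁸ × 5.33×10^12 / 13.22 = 22900 W/m².

q ≈ 22900 W/m²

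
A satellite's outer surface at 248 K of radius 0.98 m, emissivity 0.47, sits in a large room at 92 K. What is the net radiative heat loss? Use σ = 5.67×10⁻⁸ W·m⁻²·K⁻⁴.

Q ≈ 1190 W

A = 4πr² = 4π × (0.98)² = 12.1 m².
Q = εσA(T⁴ − T_s⁴). T⁴ − T_s⁴ = (248)⁴ − (92)⁴ = 3.78×10^9 − 7.16×10^7 = 3.71×10^9 K⁴.
Q = 0.47 × 5.67×10⁻⁸ × 12.1 × 3.71×10^9 = 1190 W.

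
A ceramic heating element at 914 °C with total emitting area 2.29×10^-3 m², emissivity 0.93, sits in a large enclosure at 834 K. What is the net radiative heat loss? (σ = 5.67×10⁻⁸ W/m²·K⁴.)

Q ≈ 181 W

Convert: 914 °C = 1187 K.
Q = εσA(T⁴ − T_s⁴). T⁴ − T_s⁴ = (1187)⁴ − (834)⁴ = 1.99×10^12 − 4.84×10^11 = 1.50×10^12 K⁴.
Q = 0.93 × 5.67×10⁻⁸ × 2.29×10^-3 × 1.50×10^12 = 181 W.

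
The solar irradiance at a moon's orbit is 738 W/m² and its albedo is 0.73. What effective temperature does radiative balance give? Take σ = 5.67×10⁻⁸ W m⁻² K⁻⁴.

T ≈ 172 K

Power absorbed = (1−a)S·πR²; power emitted = 4πR²σT⁴. Equating and cancelling πR²:
T = ((1−a)S / 4σ)^(1/4) = (199 / (4 × 5.67×10⁻⁸))^(1/4) = (8.79×10^8)^(1/4).
T = 172 K.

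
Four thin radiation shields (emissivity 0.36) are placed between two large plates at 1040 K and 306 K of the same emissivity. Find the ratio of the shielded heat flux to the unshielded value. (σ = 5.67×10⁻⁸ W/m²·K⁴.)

With N identical shields there are N+1 = 5 gaps in series, each with the same radiative resistance, so the flux falls to 1/(N+1) of its unshielded value.

ratio ≈ 0.200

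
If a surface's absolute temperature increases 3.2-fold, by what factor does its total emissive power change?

P ∝ T⁴, so the power scales as (3.2)⁴ = 105.

factor ≈ 105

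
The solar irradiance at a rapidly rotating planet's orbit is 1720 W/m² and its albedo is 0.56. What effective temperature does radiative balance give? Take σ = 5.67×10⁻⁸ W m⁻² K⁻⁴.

Power absorbed = (1−a)S·πR²; power emitted = 4πR²σT⁴. Equating and cancelling πR²:
T = ((1−a)S / 4σ)^(1/4) = (757 / (4 × 5.67×10⁻⁸))^(1/4) = (3.34×10^9)^(1/4).
T = 240 K.

T ≈ 240 K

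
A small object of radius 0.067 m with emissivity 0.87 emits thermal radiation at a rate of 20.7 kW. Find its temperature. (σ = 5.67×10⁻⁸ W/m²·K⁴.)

T ≈ 1650 K

A = 4πr² = 4π × (0.067)² = 0.0564 m².
From P = εσAT⁴, T = (P / εσA)^(1/4) = (20700 / (0.87 × 5.67×10⁻⁸ × 0.0564))^(1/4).
T = (7.44×10^12)^(1/4) = 1650 K.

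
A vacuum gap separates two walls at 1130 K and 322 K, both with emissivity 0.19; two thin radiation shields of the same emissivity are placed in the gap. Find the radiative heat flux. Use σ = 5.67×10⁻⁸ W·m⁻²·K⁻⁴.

q ≈ 3210 W/m²

Each of the 3 gaps contributes resistance (2/ε − 1) = 2/0.19 − 1 = 9.526; total = 28.58.
q = σ(T₁⁴ − T₂⁴) / 28.58 = 5.67×10⁻⁸ × 1.62×10^12 / 28.58 = 3210 W/m².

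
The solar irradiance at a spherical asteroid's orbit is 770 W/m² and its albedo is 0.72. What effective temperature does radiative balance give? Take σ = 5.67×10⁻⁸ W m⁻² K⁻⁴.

Power absorbed = (1−a)S·πR²; power emitted = 4πR²σT⁴. Equating and cancelling πR²:
T = ((1−a)S / 4σ)^(1/4) = (216 / (4 × 5.67×10⁻⁸))^(1/4) = (9.51×10^8)^(1/4).
T = 176 K.

T ≈ 176 K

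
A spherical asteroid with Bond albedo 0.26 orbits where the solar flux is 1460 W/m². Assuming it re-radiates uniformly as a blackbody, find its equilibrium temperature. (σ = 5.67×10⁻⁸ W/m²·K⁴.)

Power absorbed = (1−a)S·πR²; power emitted = 4πR²σT⁴. Equating and cancelling πR²:
T = ((1−a)S / 4σ)^(1/4) = (1080 / (4 × 5.67×10⁻⁸))^(1/4) = (4.76×10^9)^(1/4).
T = 263 K.

T ≈ 263 K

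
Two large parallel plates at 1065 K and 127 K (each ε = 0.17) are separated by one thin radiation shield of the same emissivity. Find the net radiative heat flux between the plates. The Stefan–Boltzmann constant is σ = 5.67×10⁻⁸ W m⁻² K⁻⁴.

q ≈ 3390 W/m²

Each of the 2 gaps contributes resistance (2/ε − 1) = 2/0.17 − 1 = 10.76; total = 21.53.
q = σ(T₁⁴ − T₂⁴) / 21.53 = 5.67×10⁻⁸ × 1.29×10^12 / 21.53 = 3390 W/m².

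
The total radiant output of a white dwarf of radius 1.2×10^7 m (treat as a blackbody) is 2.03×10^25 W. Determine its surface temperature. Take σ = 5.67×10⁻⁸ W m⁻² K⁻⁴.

A = 4πr² = 4π × (1.2×10^7)² = 1.81×10^15 m².
From P = σAT⁴, T = (P / σA)^(1/4) = (2.03×10^25 / (5.67×10⁻⁸ × 1.81×10^15))^(1/4).
T = (1.98×10^17)^(1/4) = 21100 K.

T ≈ 21100 K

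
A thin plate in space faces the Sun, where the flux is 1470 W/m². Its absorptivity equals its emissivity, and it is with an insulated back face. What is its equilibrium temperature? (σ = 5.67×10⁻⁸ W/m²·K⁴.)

Absorbed flux αS = emitted flux εσT⁴ (one radiating face); with α = ε, T = (S/σ)^(1/4).
T = (1470 / 5.67×10⁻⁸)^(1/4) = (2.59×10^10)^(1/4).
T = 401 K.

T ≈ 401 K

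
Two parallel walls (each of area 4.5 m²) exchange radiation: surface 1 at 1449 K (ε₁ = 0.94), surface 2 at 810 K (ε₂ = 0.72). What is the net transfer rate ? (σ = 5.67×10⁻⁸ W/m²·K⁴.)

For two large parallel gray plates, q = σ(T₁⁴ − T₂⁴) / (1/ε₁ + 1/ε₂ − 1).
1/ε₁ + 1/ε₂ − 1 = 1/0.94 + 1/0.72 − 1 = 1.453.
T₁⁴ − T₂⁴ = 4.41×10^12 − 4.30×10^11 = 3.98×10^12 K⁴.
q = 5.67×10⁻⁸ × 3.98×10^12 / 1.453 = 1.55×10^5 W/m².
Q = q·A = 1.55×10^5 × 4.5 = 6.99×10^5 W.

Q ≈ 6.99×10^5 W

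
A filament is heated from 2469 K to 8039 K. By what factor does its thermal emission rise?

ratio ≈ 112

P ∝ T⁴, so the ratio is (8039/2469)⁴ = (3.256)⁴ = 112.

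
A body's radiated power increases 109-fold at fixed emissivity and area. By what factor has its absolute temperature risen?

factor ≈ 3.23

P ∝ T⁴ ⇒ T ∝ P^(1/4), so T scales by (109)^(1/4) = 3.23.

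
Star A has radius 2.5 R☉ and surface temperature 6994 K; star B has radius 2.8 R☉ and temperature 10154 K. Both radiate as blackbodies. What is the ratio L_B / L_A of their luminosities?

L = 4πR²σT⁴ ∝ R²T⁴, so L_B/L_A = (2.8/2.5)² × (10154/6994)⁴ = 1.25 × 4.44 = 5.57.

L_B/L_A ≈ 5.57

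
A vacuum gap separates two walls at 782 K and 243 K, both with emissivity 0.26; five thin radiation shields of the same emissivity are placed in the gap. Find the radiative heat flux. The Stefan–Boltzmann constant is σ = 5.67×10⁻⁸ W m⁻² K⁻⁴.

q ≈ 523 W/m²

Each of the 6 gaps contributes resistance (2/ε − 1) = 2/0.26 − 1 = 6.692; total = 40.15.
q = σ(T₁⁴ − T₂⁴) / 40.15 = 5.67×10⁻⁸ × 3.70×10^11 / 40.15 = 523 W/m².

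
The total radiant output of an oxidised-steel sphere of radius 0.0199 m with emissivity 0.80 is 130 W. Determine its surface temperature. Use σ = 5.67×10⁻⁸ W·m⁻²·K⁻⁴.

T ≈ 871 K

A = 4πr² = 4π × (0.0199)² = 4.98×10^-3 m².
From P = εσAT⁴, T = (P / εσA)^(1/4) = (130 / (0.80 × 5.67×10⁻⁸ × 4.98×10^-3))^(1/4).
T = (5.76×10^11)^(1/4) = 871 K.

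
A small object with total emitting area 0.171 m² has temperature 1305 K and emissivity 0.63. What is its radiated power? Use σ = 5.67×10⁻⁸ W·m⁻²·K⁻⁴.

P ≈ 17700 W

P = εσAT⁴ = 0.63 × 5.67×10⁻⁸ × 0.171 × (1305)⁴ = 0.63 × 5.67×10⁻⁸ × 0.171 × 2.90×10^12.
P = 17700 W.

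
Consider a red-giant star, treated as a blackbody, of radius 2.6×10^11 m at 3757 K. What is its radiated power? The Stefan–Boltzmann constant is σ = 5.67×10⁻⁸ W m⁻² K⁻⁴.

A = 4πr² = 4π × (2.6×10^11)² = 8.49×10^23 m².
P = σAT⁴ = 5.67×10⁻⁸ × 8.49×10^23 × (3757)⁴ = 5.67×10⁻⁸ × 8.49×10^23 × 1.99×10^14.
P = 9.60×10^30 W.

P ≈ 9.60×10^30 W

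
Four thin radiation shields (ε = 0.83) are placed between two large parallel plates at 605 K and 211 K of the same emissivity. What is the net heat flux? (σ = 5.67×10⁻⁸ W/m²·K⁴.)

Each of the 5 gaps contributes resistance (2/ε − 1) = 2/0.83 − 1 = 1.410; total = 7.048.
q = σ(T₁⁴ − T₂⁴) / 7.048 = 5.67×10⁻⁸ × 1.32×10^11 / 7.048 = 1060 W/m².

q ≈ 1060 W/m²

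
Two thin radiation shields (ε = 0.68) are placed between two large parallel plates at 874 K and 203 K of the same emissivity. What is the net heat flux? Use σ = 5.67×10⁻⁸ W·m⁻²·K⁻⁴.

Each of the 3 gaps contributes resistance (2/ε − 1) = 2/0.68 − 1 = 1.941; total = 5.824.
q = σ(T₁⁴ − T₂⁴) / 5.824 = 5.67×10⁻⁸ × 5.82×10^11 / 5.824 = 5660 W/m².

q ≈ 5660 W/m²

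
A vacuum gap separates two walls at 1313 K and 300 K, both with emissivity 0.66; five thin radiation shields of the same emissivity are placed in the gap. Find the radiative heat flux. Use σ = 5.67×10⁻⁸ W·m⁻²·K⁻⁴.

Each of the 6 gaps contributes resistance (2/ε − 1) = 2/0.66 − 1 = 2.030; total = 12.18.
q = σ(T₁⁴ − T₂⁴) / 12.18 = 5.67×10⁻⁸ × 2.96×10^12 / 12.18 = 13800 W/m².

q ≈ 13800 W/m²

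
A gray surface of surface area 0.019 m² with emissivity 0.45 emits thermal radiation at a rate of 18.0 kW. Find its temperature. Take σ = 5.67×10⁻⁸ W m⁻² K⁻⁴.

T ≈ 2470 K

From P = εσAT⁴, T = (P / εσA)^(1/4) = (18000 / (0.45 × 5.67×10⁻⁸ × 0.0190))^(1/4).
T = (3.71×10^13)^(1/4) = 2470 K.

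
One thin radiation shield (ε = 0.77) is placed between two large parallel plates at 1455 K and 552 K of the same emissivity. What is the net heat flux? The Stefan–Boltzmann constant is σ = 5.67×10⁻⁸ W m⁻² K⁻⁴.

Each of the 2 gaps contributes resistance (2/ε − 1) = 2/0.77 − 1 = 1.597; total = 3.195.
q = σ(T₁⁴ − T₂⁴) / 3.195 = 5.67×10⁻⁸ × 4.39×10^12 / 3.195 = 77900 W/m².

q ≈ 77900 W/m²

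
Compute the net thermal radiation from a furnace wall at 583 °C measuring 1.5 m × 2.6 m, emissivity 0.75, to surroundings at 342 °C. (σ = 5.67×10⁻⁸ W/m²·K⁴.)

A = 1.5 × 2.6 = 3.90 m².
Convert: 583 °C = 856 K; 342 °C = 615 K.
Q = εσA(T⁴ − T_s⁴). T⁴ − T_s⁴ = (856)⁴ − (615)⁴ = 5.37×10^11 − 1.43×10^11 = 3.94×10^11 K⁴.
Q = 0.75 × 5.67×10⁻⁸ × 3.90 × 3.94×10^11 = 65300 W.

Q ≈ 65300 W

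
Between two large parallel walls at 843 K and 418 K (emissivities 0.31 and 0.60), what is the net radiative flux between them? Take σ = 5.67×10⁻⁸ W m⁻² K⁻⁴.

For two large parallel gray plates, q = σ(T₁⁴ − T₂⁴) / (1/ε₁ + 1/ε₂ − 1).
1/ε₁ + 1/ε₂ − 1 = 1/0.31 + 1/0.60 − 1 = 3.892.
T₁⁴ − T₂⁴ = 5.05×10^11 − 3.05×10^10 = 4.74×10^11 K⁴.
q = 5.67×10⁻⁸ × 4.74×10^11 / 3.892 = 6910 W/m².

q ≈ 6910 W/m²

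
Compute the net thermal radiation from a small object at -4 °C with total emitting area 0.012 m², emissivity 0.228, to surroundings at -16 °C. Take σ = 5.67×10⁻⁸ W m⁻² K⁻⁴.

Q ≈ 0.136 W

Convert: -4 °C = 269 K; -16 °C = 257 K.
Q = εσA(T⁴ − T_s⁴). T⁴ − T_s⁴ = (269)⁴ − (257)⁴ = 5.24×10^9 − 4.36×10^9 = 8.74×10^8 K⁴.
Q = 0.228 × 5.67×10⁻⁸ × 0.0120 × 8.74×10^8 = 0.136 W.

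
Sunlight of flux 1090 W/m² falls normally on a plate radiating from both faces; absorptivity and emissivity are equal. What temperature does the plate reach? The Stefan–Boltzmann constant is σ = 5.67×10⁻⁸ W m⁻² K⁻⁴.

T ≈ 313 K

Absorbed flux αS = emitted flux 2εσT⁴ per unit area; with α = ε this gives T = (S/2σ)^(1/4).
T = (1090 / (2 × 5.67×10⁻⁸))^(1/4) = (9.61×10^9)^(1/4).
T = 313 K.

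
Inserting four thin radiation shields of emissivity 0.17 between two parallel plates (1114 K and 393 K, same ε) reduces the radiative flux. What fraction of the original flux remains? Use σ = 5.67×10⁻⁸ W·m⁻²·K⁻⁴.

ratio ≈ 0.200

With N identical shields there are N+1 = 5 gaps in series, each with the same radiative resistance, so the flux falls to 1/(N+1) of its unshielded value.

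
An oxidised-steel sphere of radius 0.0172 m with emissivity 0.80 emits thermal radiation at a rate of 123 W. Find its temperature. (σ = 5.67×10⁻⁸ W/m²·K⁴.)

T ≈ 924 K

A = 4πr² = 4π × (0.0172)² = 3.72×10^-3 m².
From P = εσAT⁴, T = (P / εσA)^(1/4) = (123 / (0.80 × 5.67×10⁻⁸ × 3.72×10^-3))^(1/4).
T = (7.29×10^11)^(1/4) = 924 K.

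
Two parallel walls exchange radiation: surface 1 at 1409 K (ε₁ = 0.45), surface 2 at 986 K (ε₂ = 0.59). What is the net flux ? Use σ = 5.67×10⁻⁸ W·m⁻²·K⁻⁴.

For two large parallel gray plates, q = σ(T₁⁴ − T₂⁴) / (1/ε₁ + 1/ε₂ − 1).
1/ε₁ + 1/ε₂ − 1 = 1/0.45 + 1/0.59 − 1 = 2.917.
T₁⁴ − T₂⁴ = 3.94×10^12 − 9.45×10^11 = 3.00×10^12 K⁴.
q = 5.67×10⁻⁸ × 3.00×10^12 / 2.917 = 58200 W/m².

q ≈ 58200 W/m²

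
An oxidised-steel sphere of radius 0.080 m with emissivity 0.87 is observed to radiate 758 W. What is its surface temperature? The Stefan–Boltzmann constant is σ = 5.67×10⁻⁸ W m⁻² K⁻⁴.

A = 4πr² = 4π × (0.080)² = 0.0804 m².
From P = εσAT⁴, T = (P / εσA)^(1/4) = (758 / (0.87 × 5.67×10⁻⁸ × 0.0804))^(1/4).
T = (1.91×10^11)^(1/4) = 661 K.

T ≈ 661 K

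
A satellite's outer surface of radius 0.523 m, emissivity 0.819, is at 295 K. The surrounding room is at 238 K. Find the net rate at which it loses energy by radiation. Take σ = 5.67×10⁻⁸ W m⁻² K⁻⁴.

A = 4πr² = 4π × (0.523)² = 3.44 m².
Q = εσA(T⁴ − T_s⁴). T⁴ − T_s⁴ = (295)⁴ − (238)⁴ = 7.57×10^9 − 3.21×10^9 = 4.36×10^9 K⁴.
Q = 0.819 × 5.67×10⁻⁸ × 3.44 × 4.36×10^9 = 697 W.

Q ≈ 697 W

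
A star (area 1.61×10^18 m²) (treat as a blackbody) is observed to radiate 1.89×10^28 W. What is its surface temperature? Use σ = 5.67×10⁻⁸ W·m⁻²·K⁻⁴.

From P = σAT⁴, T = (P / σA)^(1/4) = (1.89×10^28 / (5.67×10⁻⁸ × 1.61×10^18))^(1/4).
T = (2.07×10^17)^(1/4) = 21300 K.

T ≈ 21300 K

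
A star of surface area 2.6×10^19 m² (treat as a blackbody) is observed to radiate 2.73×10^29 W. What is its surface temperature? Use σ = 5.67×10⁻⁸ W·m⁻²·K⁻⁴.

From P = σAT⁴, T = (P / σA)^(1/4) = (2.73×10^29 / (5.67×10⁻⁸ × 2.60×10^19))^(1/4).
T = (1.85×10^17)^(1/4) = 20700 K.

T ≈ 20700 K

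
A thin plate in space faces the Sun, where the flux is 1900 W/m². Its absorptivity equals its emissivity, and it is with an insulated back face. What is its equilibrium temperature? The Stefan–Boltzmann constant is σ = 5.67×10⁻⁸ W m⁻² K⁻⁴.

Absorbed flux αS = emitted flux εσT⁴ (one radiating face); with α = ε, T = (S/σ)^(1/4).
T = (1900 / 5.67×10⁻⁸)^(1/4) = (3.35×10^10)^(1/4).
T = 428 K.

T ≈ 428 K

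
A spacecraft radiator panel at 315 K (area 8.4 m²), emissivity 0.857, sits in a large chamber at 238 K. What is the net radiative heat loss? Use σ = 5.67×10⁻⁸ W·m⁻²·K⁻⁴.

Q ≈ 2710 W

Q = εσA(T⁴ − T_s⁴). T⁴ − T_s⁴ = (315)⁴ − (238)⁴ = 9.85×10^9 − 3.21×10^9 = 6.64×10^9 K⁴.
Q = 0.857 × 5.67×10⁻⁸ × 8.40 × 6.64×10^9 = 2710 W.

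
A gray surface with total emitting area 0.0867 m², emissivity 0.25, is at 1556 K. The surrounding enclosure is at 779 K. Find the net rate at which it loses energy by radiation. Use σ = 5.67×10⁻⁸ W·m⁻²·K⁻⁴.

Q ≈ 6750 W

Q = εσA(T⁴ − T_s⁴). T⁴ − T_s⁴ = (1556)⁴ − (779)⁴ = 5.86×10^12 − 3.68×10^11 = 5.49×10^12 K⁴.
Q = 0.25 × 5.67×10⁻⁸ × 0.0867 × 5.49×10^12 = 6750 W.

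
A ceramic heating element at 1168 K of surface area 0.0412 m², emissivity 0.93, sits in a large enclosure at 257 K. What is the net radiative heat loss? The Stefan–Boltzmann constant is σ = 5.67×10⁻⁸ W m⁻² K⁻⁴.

Q ≈ 4030 W

Q = εσA(T⁴ − T_s⁴). T⁴ − T_s⁴ = (1168)⁴ − (257)⁴ = 1.86×10^12 − 4.36×10^9 = 1.86×10^12 K⁴.
Q = 0.93 × 5.67×10⁻⁸ × 0.0412 × 1.86×10^12 = 4030 W.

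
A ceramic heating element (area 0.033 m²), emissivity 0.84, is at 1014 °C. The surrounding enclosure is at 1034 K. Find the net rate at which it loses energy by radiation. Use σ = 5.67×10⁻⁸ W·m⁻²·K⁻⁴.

Q ≈ 2520 W

Convert: 1014 °C = 1287 K.
Q = εσA(T⁴ − T_s⁴). T⁴ − T_s⁴ = (1287)⁴ − (1034)⁴ = 2.74×10^12 − 1.14×10^12 = 1.60×10^12 K⁴.
Q = 0.84 × 5.67×10⁻⁸ × 0.0330 × 1.60×10^12 = 2520 W.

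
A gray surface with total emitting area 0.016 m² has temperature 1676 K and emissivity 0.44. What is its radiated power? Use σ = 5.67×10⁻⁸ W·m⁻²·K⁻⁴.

Stefan–Boltzmann: P = εσAT⁴ = 0.44 × 5.67×10⁻⁸ × 0.0160 × (1676)⁴ = 0.44 × 5.67×10⁻⁸ × 0.0160 × 7.89×10^12.
P = 3150 W.

P ≈ 3150 W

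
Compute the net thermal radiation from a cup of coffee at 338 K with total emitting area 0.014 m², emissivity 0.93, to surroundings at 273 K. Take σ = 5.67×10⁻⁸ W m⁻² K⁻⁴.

Q ≈ 5.53 W

Q = εσA(T⁴ − T_s⁴). T⁴ − T_s⁴ = (338)⁴ − (273)⁴ = 1.31×10^10 − 5.55×10^9 = 7.50×10^9 K⁴.
Q = 0.93 × 5.67×10⁻⁸ × 0.0140 × 7.50×10^9 = 5.53 W.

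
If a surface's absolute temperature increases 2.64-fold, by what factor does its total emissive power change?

P ∝ T⁴, so the power scales as (2.64)⁴ = 48.6.

factor ≈ 48.6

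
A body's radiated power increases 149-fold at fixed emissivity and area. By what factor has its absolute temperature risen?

P ∝ T⁴ ⇒ T ∝ P^(1/4), so T scales by (149)^(1/4) = 3.49.

factor ≈ 3.49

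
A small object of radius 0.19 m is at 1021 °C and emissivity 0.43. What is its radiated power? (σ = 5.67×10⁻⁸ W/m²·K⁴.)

P ≈ 31000 W

A = 4πr² = 4π × (0.19)² = 0.454 m².
1021 °C = 1294 K.
P = εσAT⁴ = 0.43 × 5.67×10⁻⁸ × 0.454 × (1294)⁴ = 0.43 × 5.67×10⁻⁸ × 0.454 × 2.80×10^12.
P = 31000 W.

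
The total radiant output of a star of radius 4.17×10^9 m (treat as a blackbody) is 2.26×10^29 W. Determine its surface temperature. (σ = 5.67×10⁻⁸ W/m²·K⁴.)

T ≈ 11600 K

A = 4πr² = 4π × (4.17×10^9)² = 2.19×10^20 m².
From P = σAT⁴, T = (P / σA)^(1/4) = (2.26×10^29 / (5.67×10⁻⁸ × 2.19×10^20))^(1/4).
T = (1.82×10^16)^(1/4) = 11600 K.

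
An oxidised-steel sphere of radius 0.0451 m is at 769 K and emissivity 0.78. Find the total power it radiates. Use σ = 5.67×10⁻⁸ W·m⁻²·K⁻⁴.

A = 4πr² = 4π × (0.0451)² = 0.0256 m².
Stefan–Boltzmann: P = εσAT⁴ = 0.78 × 5.67×10⁻⁸ × 0.0256 × (769)⁴ = 0.78 × 5.67×10⁻⁸ × 0.0256 × 3.50×10^11.
P = 395 W.

P ≈ 395 W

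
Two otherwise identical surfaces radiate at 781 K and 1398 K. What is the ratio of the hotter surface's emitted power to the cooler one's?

P ∝ T⁴, so the ratio is (1398/781)⁴ = (1.790)⁴ = 10.3.

ratio ≈ 10.3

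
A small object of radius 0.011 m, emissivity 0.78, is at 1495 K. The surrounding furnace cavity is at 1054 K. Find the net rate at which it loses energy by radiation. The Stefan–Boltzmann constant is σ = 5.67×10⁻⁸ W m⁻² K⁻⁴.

Q ≈ 253 W

A = 4πr² = 4π × (0.011)² = 1.52×10^-3 m².
Q = εσA(T⁴ − T_s⁴). T⁴ − T_s⁴ = (1495)⁴ − (1054)⁴ = 5.00×10^12 − 1.23×10^12 = 3.76×10^12 K⁴.
Q = 0.78 × 5.67×10⁻⁸ × 1.52×10^-3 × 3.76×10^12 = 253 W.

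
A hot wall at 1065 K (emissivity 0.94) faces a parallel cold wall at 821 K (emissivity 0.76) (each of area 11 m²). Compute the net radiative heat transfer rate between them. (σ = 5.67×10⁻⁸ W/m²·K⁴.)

Q ≈ 3.76×10^5 W

For two large parallel gray plates, q = σ(T₁⁴ − T₂⁴) / (1/ε₁ + 1/ε₂ − 1).
1/ε₁ + 1/ε₂ − 1 = 1/0.94 + 1/0.76 − 1 = 1.380.
T₁⁴ − T₂⁴ = 1.29×10^12 − 4.54×10^11 = 8.32×10^11 K⁴.
q = 5.67×10⁻⁸ × 8.32×10^11 / 1.380 = 34200 W/m².
Q = q·A = 34200 × 11 = 3.76×10^5 W.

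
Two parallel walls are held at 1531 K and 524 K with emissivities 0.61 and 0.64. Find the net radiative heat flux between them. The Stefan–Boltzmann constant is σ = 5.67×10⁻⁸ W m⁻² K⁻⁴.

q ≈ 1.40×10^5 W/m²

For two large parallel gray plates, q = σ(T₁⁴ − T₂⁴) / (1/ε₁ + 1/ε₂ − 1).
1/ε₁ + 1/ε₂ − 1 = 1/0.61 + 1/0.64 − 1 = 2.202.
T₁⁴ − T₂⁴ = 5.49×10^12 − 7.54×10^10 = 5.42×10^12 K⁴.
q = 5.67×10⁻⁸ × 5.42×10^12 / 2.202 = 1.40×10^5 W/m².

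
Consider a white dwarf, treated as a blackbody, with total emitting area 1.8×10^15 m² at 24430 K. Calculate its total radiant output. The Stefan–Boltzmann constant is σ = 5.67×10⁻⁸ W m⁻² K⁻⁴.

P = σAT⁴ = 5.67×10⁻⁸ × 1.80×10^15 × (24430)⁴ = 5.67×10⁻⁸ × 1.80×10^15 × 3.56×10^17.
P = 3.64×10^25 W.

P ≈ 3.64×10^25 W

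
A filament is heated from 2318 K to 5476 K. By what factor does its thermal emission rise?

ratio ≈ 31.1

P ∝ T⁴, so the ratio is (5476/2318)⁴ = (2.362)⁴ = 31.1.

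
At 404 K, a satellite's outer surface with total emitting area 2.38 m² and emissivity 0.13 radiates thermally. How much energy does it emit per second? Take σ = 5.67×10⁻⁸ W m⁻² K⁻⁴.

P ≈ 467 W

Stefan–Boltzmann: P = εσAT⁴ = 0.13 × 5.67×10⁻⁸ × 2.38 × (404)⁴ = 0.13 × 5.67×10⁻⁸ × 2.38 × 2.66×10^10.
P = 467 W.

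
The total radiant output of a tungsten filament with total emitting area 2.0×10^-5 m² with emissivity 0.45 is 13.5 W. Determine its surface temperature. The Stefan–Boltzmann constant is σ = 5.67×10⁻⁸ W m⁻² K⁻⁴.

T ≈ 2270 K

From P = εσAT⁴, T = (P / εσA)^(1/4) = (13.5 / (0.45 × 5.67×10⁻⁸ × 2.00×10^-5))^(1/4).
T = (2.65×10^13)^(1/4) = 2270 K.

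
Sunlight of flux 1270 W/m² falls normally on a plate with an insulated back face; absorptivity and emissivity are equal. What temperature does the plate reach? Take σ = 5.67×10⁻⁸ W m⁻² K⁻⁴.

T ≈ 387 K

Absorbed flux αS = emitted flux εσT⁴ (one radiating face); with α = ε, T = (S/σ)^(1/4).
T = (1270 / 5.67×10⁻⁸)^(1/4) = (2.24×10^10)^(1/4).
T = 387 K.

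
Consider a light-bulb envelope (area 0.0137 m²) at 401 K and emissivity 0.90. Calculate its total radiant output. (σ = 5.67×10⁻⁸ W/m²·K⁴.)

P ≈ 18.1 W

Stefan–Boltzmann: P = εσAT⁴ = 0.90 × 5.67×10⁻⁸ × 0.0137 × (401)⁴ = 0.90 × 5.67×10⁻⁸ × 0.0137 × 2.59×10^10.
P = 18.1 W.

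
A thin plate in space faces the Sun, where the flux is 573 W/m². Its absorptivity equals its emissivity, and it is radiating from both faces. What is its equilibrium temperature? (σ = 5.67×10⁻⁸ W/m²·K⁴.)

Absorbed flux αS = emitted flux 2εσT⁴ per unit area; with α = ε this gives T = (S/2σ)^(1/4).
T = (573 / (2 × 5.67×10⁻⁸))^(1/4) = (5.05×10^9)^(1/4).
T = 267 K.

T ≈ 267 K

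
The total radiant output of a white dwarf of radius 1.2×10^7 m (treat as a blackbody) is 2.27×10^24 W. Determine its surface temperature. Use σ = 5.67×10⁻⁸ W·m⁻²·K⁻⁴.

A = 4πr² = 4π × (1.2×10^7)² = 1.81×10^15 m².
From P = σAT⁴, T = (P / σA)^(1/4) = (2.27×10^24 / (5.67×10⁻⁸ × 1.81×10^15))^(1/4).
T = (2.21×10^16)^(1/4) = 12200 K.

T ≈ 12200 K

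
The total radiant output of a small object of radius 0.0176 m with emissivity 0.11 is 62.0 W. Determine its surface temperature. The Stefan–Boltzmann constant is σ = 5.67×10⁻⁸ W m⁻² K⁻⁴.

T ≈ 1260 K

A = 4πr² = 4π × (0.0176)² = 3.89×10^-3 m².
From P = εσAT⁴, T = (P / εσA)^(1/4) = (62.0 / (0.11 × 5.67×10⁻⁸ × 3.89×10^-3))^(1/4).
T = (2.55×10^12)^(1/4) = 1260 K.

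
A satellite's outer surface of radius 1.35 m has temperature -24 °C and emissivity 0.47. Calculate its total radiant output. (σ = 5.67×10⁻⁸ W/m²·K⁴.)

A = 4πr² = 4π × (1.35)² = 22.9 m².
-24 °C = 249 K.
P = εσAT⁴ = 0.47 × 5.67×10⁻⁸ × 22.9 × (249)⁴ = 0.47 × 5.67×10⁻⁸ × 22.9 × 3.84×10^9.
P = 2350 W.

P ≈ 2350 W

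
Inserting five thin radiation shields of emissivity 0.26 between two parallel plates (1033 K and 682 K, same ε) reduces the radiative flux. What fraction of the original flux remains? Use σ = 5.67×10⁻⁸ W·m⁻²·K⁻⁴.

With N identical shields there are N+1 = 6 gaps in series, each with the same radiative resistance, so the flux falls to 1/(N+1) of its unshielded value.

ratio ≈ 0.167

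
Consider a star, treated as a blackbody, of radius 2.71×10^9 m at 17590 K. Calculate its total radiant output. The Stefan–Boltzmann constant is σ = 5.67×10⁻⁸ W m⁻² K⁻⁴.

P ≈ 5.01×10^29 W

A = 4πr² = 4π × (2.71×10^9)² = 9.23×10^19 m².
P = σAT⁴ = 5.67×10⁻⁸ × 9.23×10^19 × (17590)⁴ = 5.67×10⁻⁸ × 9.23×10^19 × 9.57×10^16.
P = 5.01×10^29 W.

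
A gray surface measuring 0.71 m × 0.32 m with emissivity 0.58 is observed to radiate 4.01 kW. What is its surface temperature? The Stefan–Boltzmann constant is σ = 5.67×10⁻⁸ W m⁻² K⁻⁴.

A = 0.71 × 0.32 = 0.227 m².
From P = εσAT⁴, T = (P / εσA)^(1/4) = (4010 / (0.58 × 5.67×10⁻⁸ × 0.227))^(1/4).
T = (5.37×10^11)^(1/4) = 856 K.

T ≈ 856 K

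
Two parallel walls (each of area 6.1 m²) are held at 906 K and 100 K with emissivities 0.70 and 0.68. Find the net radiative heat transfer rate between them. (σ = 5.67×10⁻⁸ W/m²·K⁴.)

For two large parallel gray plates, q = σ(T₁⁴ − T₂⁴) / (1/ε₁ + 1/ε₂ − 1).
1/ε₁ + 1/ε₂ − 1 = 1/0.70 + 1/0.68 − 1 = 1.899.
T₁⁴ − T₂⁴ = 6.74×10^11 − 1.00×10^8 = 6.74×10^11 K⁴.
q = 5.67×10⁻⁸ × 6.74×10^11 / 1.899 = 20100 W/m².
Q = q·A = 20100 × 6.1 = 1.23×10^5 W.

Q ≈ 1.23×10^5 W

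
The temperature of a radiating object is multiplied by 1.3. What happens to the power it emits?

P ∝ T⁴, so the power scales as (1.3)⁴ = 2.86.

factor ≈ 2.86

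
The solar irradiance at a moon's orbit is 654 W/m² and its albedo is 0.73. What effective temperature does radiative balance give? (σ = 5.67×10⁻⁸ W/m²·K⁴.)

T ≈ 167 K

Power absorbed = (1−a)S·πR²; power emitted = 4πR²σT⁴. Equating and cancelling πR²:
T = ((1−a)S / 4σ)^(1/4) = (177 / (4 × 5.67×10⁻⁸))^(1/4) = (7.79×10^8)^(1/4).
T = 167 K.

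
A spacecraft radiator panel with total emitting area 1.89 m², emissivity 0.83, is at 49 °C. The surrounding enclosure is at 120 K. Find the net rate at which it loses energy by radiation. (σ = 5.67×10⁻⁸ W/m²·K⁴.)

Q ≈ 938 W

Convert: 49 °C = 322 K.
Q = εσA(T⁴ − T_s⁴). T⁴ − T_s⁴ = (322)⁴ − (120)⁴ = 1.08×10^10 − 2.07×10^8 = 1.05×10^10 K⁴.
Q = 0.83 × 5.67×10⁻⁸ × 1.89 × 1.05×10^10 = 938 W.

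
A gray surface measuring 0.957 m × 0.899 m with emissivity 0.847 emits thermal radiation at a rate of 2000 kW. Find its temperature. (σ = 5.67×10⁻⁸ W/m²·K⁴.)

A = 0.957 × 0.899 = 0.860 m².
From P = εσAT⁴, T = (P / εσA)^(1/4) = (2.00×10^6 / (0.847 × 5.67×10⁻⁸ × 0.860))^(1/4).
T = (4.84×10^13)^(1/4) = 2640 K.

T ≈ 2640 K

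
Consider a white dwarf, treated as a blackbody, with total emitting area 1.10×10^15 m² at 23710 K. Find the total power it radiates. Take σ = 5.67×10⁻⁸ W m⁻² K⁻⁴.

P = σAT⁴ = 5.67×10⁻⁸ × 1.10×10^15 × (23710)⁴ = 5.67×10⁻⁸ × 1.10×10^15 × 3.16×10^17.
P = 1.97×10^25 W.

P ≈ 1.97×10^25 W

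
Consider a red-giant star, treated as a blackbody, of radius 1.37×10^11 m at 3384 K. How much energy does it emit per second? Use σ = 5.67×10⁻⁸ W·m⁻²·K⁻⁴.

P ≈ 1.75×10^30 W

A = 4πr² = 4π × (1.37×10^11)² = 2.36×10^23 m².
P = σAT⁴ = 5.67×10⁻⁸ × 2.36×10^23 × (3384)⁴ = 5.67×10⁻⁸ × 2.36×10^23 × 1.31×10^14.
P = 1.75×10^30 W.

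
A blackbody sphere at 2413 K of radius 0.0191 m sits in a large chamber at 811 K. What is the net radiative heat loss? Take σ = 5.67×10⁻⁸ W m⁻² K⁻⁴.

A = 4πr² = 4π × (0.0191)² = 4.58×10^-3 m².
Q = σA(T⁴ − T_s⁴). T⁴ − T_s⁴ = (2413)⁴ − (811)⁴ = 3.39×10^13 − 4.33×10^11 = 3.35×10^13 K⁴.
Q = 5.67×10⁻⁸ × 4.58×10^-3 × 3.35×10^13 = 8700 W.

Q ≈ 8700 W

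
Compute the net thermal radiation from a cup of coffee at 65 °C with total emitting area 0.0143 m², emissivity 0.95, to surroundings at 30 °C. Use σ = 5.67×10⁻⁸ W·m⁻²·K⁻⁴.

Convert: 65 °C = 338 K; 30 °C = 303 K.
Q = εσA(T⁴ − T_s⁴). T⁴ − T_s⁴ = (338)⁴ − (303)⁴ = 1.31×10^10 − 8.43×10^9 = 4.62×10^9 K⁴.
Q = 0.95 × 5.67×10⁻⁸ × 0.0143 × 4.62×10^9 = 3.56 W.

Q ≈ 3.56 W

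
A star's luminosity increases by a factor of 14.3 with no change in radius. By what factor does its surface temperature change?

factor ≈ 1.94

P ∝ T⁴ ⇒ T ∝ P^(1/4), so T scales by (14.3)^(1/4) = 1.94.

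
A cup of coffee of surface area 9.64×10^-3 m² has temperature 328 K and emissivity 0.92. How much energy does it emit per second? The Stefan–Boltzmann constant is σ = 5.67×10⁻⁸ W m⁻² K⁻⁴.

P = εσAT⁴ = 0.92 × 5.67×10⁻⁸ × 9.64×10^-3 × (328)⁴ = 0.92 × 5.67×10⁻⁸ × 9.64×10^-3 × 1.16×10^10.
P = 5.82 W.

P ≈ 5.82 W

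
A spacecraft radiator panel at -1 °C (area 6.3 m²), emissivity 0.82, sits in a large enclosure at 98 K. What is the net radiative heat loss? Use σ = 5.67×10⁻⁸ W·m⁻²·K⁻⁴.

Q ≈ 1580 W

Convert: -1 °C = 272 K.
Q = εσA(T⁴ − T_s⁴). T⁴ − T_s⁴ = (272)⁴ − (98)⁴ = 5.47×10^9 − 9.22×10^7 = 5.38×10^9 K⁴.
Q = 0.82 × 5.67×10⁻⁸ × 6.30 × 5.38×10^9 = 1580 W.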